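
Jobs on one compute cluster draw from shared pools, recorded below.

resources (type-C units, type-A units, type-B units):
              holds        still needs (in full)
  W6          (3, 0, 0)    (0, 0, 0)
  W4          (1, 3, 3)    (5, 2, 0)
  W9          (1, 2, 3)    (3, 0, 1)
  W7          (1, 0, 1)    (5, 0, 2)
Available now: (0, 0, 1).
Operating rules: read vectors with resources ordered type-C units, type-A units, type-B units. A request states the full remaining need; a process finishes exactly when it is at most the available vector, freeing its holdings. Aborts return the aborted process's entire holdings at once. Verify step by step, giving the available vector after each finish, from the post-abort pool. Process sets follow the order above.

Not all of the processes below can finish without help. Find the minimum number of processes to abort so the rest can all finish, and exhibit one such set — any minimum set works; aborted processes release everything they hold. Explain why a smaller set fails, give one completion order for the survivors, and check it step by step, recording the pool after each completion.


The answer: abort W7.
Key observation: the deadlocked W4 becomes finishable only because W7 released (1, 0, 1); it completes at step 3 below.
Minimality: the empty abort set fails — the state is deadlocked as it stands.
Survivors finish in the order: W6, W9, W4. Walking it through (pool after the aborts first):
  pool = (1, 0, 2)
  W6 needs (0, 0, 0) <= (1, 0, 2) -> finishes; pool += (3, 0, 0) = (4, 0, 2)
  W9 needs (3, 0, 1) <= (4, 0, 2) -> finishes; pool += (1, 2, 3) = (5, 2, 5)
  W4 needs (5, 2, 0) <= (5, 2, 5) -> finishes; pool += (1, 3, 3) = (6, 5, 8)


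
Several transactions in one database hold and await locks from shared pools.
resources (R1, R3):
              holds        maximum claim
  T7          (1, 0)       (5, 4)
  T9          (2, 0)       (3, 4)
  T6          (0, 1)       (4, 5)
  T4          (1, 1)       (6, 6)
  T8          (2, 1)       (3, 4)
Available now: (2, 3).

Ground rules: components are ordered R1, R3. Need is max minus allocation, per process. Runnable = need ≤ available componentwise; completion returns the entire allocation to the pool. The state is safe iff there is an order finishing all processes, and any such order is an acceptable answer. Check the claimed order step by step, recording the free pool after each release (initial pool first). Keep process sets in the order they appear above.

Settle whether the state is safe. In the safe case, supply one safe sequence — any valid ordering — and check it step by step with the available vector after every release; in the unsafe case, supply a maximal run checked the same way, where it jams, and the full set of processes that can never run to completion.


SAFE. One safe sequence: T8, T9, T7, T6, T4.
Key observation: T8 is the earliest step where a requested resource binds exactly: need (1, 3), pool (2, 3) at its turn.
Check, step by step:
  pool = (2, 3)
  T8: need (1, 3) fits (2, 3); releases (2, 1), pool now (4, 4)
  T9: need (1, 4) fits (4, 4); releases (2, 0), pool now (6, 4)
  T7: need (4, 4) fits (6, 4); releases (1, 0), pool now (7, 4)
  T6: need (4, 4) fits (7, 4); releases (0, 1), pool now (7, 5)
  T4: need (5, 5) fits (7, 5); releases (1, 1), pool now (8, 6)


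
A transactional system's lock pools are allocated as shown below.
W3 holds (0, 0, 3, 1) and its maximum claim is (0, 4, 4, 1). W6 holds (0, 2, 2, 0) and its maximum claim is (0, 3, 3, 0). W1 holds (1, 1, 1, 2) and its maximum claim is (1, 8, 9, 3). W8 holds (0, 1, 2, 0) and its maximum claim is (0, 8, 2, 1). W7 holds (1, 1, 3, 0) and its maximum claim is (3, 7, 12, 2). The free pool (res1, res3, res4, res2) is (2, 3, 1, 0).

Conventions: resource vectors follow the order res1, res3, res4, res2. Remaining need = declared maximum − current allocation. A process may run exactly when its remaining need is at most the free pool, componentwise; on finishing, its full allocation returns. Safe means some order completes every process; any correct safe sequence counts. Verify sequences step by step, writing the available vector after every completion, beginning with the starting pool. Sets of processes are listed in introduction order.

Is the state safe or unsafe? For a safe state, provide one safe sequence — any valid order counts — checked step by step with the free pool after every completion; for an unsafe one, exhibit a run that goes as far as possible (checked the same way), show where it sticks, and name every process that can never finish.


The state is UNSAFE.
Key observation: the wall is res3: completing W6, W3 brings the pool only to (2, 5, 6, 1), and all the rest need more.
Going as far as possible: W6, W3; after that, nothing fits. Verifying each step:
  pool = (2, 3, 1, 0)
  W6 needs (0, 1, 1, 0) <= (2, 3, 1, 0) -> finishes; pool += (0, 2, 2, 0) = (2, 5, 3, 0)
  W3 needs (0, 4, 1, 0) <= (2, 5, 3, 0) -> finishes; pool += (0, 0, 3, 1) = (2, 5, 6, 1)
  W1 still needs (0, 7, 8, 1) but only (2, 5, 6, 1) is free — short on res3 and res4
  W8 still needs (0, 7, 0, 1) but only (2, 5, 6, 1) is free — short on res3
  W7 still needs (2, 6, 9, 2) but only (2, 5, 6, 1) is free — short on res3, res4 and res2
Never able to finish: W1, W8 and W7.


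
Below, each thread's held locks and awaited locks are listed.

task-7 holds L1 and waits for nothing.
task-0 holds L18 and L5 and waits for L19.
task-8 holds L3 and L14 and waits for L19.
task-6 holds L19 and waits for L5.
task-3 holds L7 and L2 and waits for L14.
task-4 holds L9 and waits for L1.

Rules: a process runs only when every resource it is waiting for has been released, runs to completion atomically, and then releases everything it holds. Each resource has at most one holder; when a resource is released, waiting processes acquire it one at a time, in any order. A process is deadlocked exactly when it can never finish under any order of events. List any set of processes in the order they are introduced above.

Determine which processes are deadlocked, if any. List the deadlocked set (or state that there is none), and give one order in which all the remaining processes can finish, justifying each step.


Deadlocked set: task-0, task-8, task-6 and task-3.
Key observation: nobody on the ring task-0 -> task-6 -> task-0 can start until another member finishes, which never happens; task-8 and task-3 wait into the deadlock from upstream.
The rest can finish in the order task-7, task-4.
Check, step by step:
  run task-7 (it waits on nothing); releases L1
  run task-4 (all its waits — L1 — are resolved); releases L9


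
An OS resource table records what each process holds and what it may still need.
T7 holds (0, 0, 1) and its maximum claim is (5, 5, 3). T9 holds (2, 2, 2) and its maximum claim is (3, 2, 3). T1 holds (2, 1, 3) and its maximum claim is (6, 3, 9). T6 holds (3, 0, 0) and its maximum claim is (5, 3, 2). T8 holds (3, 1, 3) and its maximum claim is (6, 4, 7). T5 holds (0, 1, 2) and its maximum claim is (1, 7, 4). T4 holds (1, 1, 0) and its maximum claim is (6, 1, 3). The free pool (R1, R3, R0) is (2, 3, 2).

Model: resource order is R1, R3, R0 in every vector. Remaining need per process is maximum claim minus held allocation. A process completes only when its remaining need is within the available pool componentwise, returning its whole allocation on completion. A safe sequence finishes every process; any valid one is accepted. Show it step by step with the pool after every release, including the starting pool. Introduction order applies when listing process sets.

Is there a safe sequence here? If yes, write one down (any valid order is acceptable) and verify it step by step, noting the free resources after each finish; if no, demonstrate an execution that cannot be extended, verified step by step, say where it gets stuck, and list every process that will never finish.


SAFE — a valid safe sequence is T6, T9, T4, T5, T1, T8, T7.
Key observation: reading the order forward, T6 is the first process whose need (2, 3, 2) meets the free pool (2, 3, 2) exactly on a resource it requests.
Verifying each step:
  pool = (2, 3, 2)
  run T6 (needs (2, 3, 2), free (2, 3, 2)); after release of (3, 0, 0) the pool is (5, 3, 2)
  run T9 (needs (1, 0, 1), free (5, 3, 2)); after release of (2, 2, 2) the pool is (7, 5, 4)
  run T4 (needs (5, 0, 3), free (7, 5, 4)); after release of (1, 1, 0) the pool is (8, 6, 4)
  run T5 (needs (1, 6, 2), free (8, 6, 4)); after release of (0, 1, 2) the pool is (8, 7, 6)
  run T1 (needs (4, 2, 6), free (8, 7, 6)); after release of (2, 1, 3) the pool is (10, 8, 9)
  run T8 (needs (3, 3, 4), free (10, 8, 9)); after release of (3, 1, 3) the pool is (13, 9, 12)
  run T7 (needs (5, 5, 2), free (13, 9, 12)); after release of (0, 0, 1) the pool is (13, 9, 13)


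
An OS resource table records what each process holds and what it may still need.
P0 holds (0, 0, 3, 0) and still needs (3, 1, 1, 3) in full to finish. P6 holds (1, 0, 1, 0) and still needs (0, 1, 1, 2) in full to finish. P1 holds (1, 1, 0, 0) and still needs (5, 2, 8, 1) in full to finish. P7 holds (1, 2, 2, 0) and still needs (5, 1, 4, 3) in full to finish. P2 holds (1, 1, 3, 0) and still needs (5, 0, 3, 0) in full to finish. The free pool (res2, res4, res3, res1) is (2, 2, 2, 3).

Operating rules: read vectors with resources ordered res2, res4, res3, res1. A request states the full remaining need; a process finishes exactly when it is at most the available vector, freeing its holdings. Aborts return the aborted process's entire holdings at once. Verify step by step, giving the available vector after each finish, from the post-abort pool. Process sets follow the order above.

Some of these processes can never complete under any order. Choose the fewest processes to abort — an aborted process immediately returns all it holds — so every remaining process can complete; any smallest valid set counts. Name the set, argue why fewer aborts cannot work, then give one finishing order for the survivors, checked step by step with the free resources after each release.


Abort P1 and P7.
Key observation: the returned (2, 3, 2, 0) from P1 and P7 is what brings P2 — unrunnable before, under any order — into play at step 3.
Why nothing smaller works — every single abort fails: P0 alone leaves P1 blocked (short on res2 and res3); P6 alone leaves P1 blocked (short on res2 and res3); P1 alone leaves P7 blocked (short on res2); P7 alone leaves P1 blocked (short on res2); P2 alone leaves P1 blocked (short on res2).
One survivor order: P0, P6, P2. Step-by-step check (post-abort pool first):
  pool = (4, 5, 4, 3)
  P0 needs (3, 1, 1, 3) <= (4, 5, 4, 3) -> finishes; pool += (0, 0, 3, 0) = (4, 5, 7, 3)
  P6 needs (0, 1, 1, 2) <= (4, 5, 7, 3) -> finishes; pool += (1, 0, 1, 0) = (5, 5, 8, 3)
  P2 needs (5, 0, 3, 0) <= (5, 5, 8, 3) -> finishes; pool += (1, 1, 3, 0) = (6, 6, 11, 3)


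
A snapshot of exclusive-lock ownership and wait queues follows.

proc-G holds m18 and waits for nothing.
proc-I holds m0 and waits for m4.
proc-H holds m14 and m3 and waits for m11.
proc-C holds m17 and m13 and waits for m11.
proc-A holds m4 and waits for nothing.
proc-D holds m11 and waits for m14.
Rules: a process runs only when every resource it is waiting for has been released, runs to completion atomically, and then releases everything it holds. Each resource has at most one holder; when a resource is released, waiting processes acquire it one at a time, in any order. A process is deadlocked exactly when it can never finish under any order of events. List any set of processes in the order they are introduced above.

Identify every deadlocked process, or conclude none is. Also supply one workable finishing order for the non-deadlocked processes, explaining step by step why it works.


Deadlocked: proc-H, proc-C and proc-D.
Key observation: the cycle proc-H -> proc-D -> proc-H can never break — each member waits on the next; proc-C waits into the deadlock from upstream.
A valid finishing order for the others: proc-G, proc-A, proc-I.
Check, step by step:
  proc-G waits on nothing -> runs at once and releases m18
  proc-A waits on nothing -> runs at once and releases m4
  run proc-I (all its waits — m4 — are resolved); releases m0


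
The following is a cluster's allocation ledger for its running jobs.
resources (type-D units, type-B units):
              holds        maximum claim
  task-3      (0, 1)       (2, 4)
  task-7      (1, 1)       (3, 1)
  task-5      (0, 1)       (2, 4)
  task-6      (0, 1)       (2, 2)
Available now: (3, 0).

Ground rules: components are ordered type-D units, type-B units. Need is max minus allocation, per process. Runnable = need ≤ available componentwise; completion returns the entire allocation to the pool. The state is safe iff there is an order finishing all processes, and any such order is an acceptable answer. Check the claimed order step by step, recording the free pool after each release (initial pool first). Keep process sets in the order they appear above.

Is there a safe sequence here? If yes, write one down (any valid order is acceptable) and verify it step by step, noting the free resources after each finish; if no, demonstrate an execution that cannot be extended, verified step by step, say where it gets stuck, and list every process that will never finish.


UNSAFE — no complete ordering exists.
Key observation: no order helps: past task-7, task-6, the free pool tops out at (4, 2), below what each blocked process needs in type-B units.
The run task-7, task-6 cannot be extended any further. Walking it through:
  pool = (3, 0)
  run task-7 (needs (2, 0), free (3, 0)); after release of (1, 1) the pool is (4, 1)
  run task-6 (needs (2, 1), free (4, 1)); after release of (0, 1) the pool is (4, 2)
  blocked: task-3 wants (2, 3), pool (4, 2) — not enough type-B units
  blocked: task-5 wants (2, 3), pool (4, 2) — not enough type-B units
Processes that can never finish: task-3 and task-5.


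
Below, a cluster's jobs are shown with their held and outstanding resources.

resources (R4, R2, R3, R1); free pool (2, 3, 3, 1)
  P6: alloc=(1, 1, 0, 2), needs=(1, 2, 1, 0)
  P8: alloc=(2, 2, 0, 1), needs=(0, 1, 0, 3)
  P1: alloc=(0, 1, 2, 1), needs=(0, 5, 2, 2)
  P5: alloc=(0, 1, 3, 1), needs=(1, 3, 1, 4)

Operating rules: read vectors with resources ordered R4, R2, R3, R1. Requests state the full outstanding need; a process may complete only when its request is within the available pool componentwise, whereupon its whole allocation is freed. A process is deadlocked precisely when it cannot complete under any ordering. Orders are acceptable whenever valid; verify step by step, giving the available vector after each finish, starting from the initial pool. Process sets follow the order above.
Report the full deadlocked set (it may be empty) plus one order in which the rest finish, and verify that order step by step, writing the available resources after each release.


Nothing here is deadlocked.
Key observation: the pool covers P6 at once, and every later process fits after earlier releases.
A valid finishing order for the others: P6, P8, P5, P1. Step-by-step check:
  pool = (2, 3, 3, 1)
  P6 needs (1, 2, 1, 0) <= (2, 3, 3, 1) -> finishes; pool += (1, 1, 0, 2) = (3, 4, 3, 3)
  P8 needs (0, 1, 0, 3) <= (3, 4, 3, 3) -> finishes; pool += (2, 2, 0, 1) = (5, 6, 3, 4)
  P5 needs (1, 3, 1, 4) <= (5, 6, 3, 4) -> finishes; pool += (0, 1, 3, 1) = (5, 7, 6, 5)
  P1 needs (0, 5, 2, 2) <= (5, 7, 6, 5) -> finishes; pool += (0, 1, 2, 1) = (5, 8, 8, 6)


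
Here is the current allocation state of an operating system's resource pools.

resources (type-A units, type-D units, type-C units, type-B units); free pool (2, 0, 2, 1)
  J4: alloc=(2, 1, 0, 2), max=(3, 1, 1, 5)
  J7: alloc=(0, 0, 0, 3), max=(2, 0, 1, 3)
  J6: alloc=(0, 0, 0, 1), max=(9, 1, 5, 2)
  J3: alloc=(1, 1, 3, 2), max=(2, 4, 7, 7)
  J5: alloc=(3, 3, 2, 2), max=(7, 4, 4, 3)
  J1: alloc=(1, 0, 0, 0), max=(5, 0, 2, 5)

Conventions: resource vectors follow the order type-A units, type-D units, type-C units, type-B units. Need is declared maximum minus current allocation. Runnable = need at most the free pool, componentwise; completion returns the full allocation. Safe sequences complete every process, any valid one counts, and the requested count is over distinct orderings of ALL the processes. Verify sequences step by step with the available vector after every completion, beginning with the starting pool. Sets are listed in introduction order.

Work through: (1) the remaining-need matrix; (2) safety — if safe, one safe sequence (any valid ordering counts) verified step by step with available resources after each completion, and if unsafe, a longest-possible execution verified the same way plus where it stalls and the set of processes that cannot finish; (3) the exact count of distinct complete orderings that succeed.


(1) Remaining need (order type-A units, type-D units, type-C units, type-B units):
  J4: (1, 0, 1, 3)
  J7: (2, 0, 1, 0)
  J6: (9, 1, 5, 1)
  J3: (1, 3, 4, 5)
  J5: (4, 1, 2, 1)
  J1: (4, 0, 2, 5)
(2) The state is SAFE; one workable sequence: J7, J4, J5, J3, J1, J6.
Key observation: at J7 the run first touches a limit — (2, 0, 1, 0) against (2, 0, 2, 1), exact on a resource it actually requests.
Walking it through:
  pool = (2, 0, 2, 1)
  J7: need (2, 0, 1, 0) fits (2, 0, 2, 1); releases (0, 0, 0, 3), pool now (2, 0, 2, 4)
  J4: need (1, 0, 1, 3) fits (2, 0, 2, 4); releases (2, 1, 0, 2), pool now (4, 1, 2, 6)
  J5: need (4, 1, 2, 1) fits (4, 1, 2, 6); releases (3, 3, 2, 2), pool now (7, 4, 4, 8)
  J3: need (1, 3, 4, 5) fits (7, 4, 4, 8); releases (1, 1, 3, 2), pool now (8, 5, 7, 10)
  J1: need (4, 0, 2, 5) fits (8, 5, 7, 10); releases (1, 0, 0, 0), pool now (9, 5, 7, 10)
  J6: need (9, 1, 5, 1) fits (9, 5, 7, 10); releases (0, 0, 0, 1), pool now (9, 5, 7, 11)
(3) Exactly 3 of the possible complete orderings are safe sequences.


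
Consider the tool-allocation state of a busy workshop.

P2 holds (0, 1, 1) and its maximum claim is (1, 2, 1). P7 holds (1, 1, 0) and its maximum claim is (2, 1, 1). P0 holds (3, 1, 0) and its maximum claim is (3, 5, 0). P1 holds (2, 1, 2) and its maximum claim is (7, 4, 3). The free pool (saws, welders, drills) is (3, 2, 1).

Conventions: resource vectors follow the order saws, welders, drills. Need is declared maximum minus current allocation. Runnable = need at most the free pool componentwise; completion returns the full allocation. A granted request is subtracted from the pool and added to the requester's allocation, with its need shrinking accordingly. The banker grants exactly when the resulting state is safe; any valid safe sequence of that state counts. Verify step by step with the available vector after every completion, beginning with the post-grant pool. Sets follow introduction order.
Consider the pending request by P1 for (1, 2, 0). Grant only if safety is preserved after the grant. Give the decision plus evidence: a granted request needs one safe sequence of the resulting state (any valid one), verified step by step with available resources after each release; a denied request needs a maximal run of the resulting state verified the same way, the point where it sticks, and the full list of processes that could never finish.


DENY: after the grant no complete ordering would exist.
Key observation: after P7, P2 the pool peaks at (3, 2, 2), and each blocked process is short somewhere: P0 on welders; P1 on saws.
On the post-grant state, P7, P2 is a maximal run — nothing extends it. Walking it through:
  pool = (2, 0, 1)
  P7 needs (1, 0, 1) <= (2, 0, 1) -> finishes; pool += (1, 1, 0) = (3, 1, 1)
  P2 needs (1, 1, 0) <= (3, 1, 1) -> finishes; pool += (0, 1, 1) = (3, 2, 2)
  blocked: P0 wants (0, 4, 0), pool (3, 2, 2) — not enough welders
  blocked: P1 wants (4, 1, 1), pool (3, 2, 2) — not enough saws
Processes that could never finish after the grant: P0 and P1.


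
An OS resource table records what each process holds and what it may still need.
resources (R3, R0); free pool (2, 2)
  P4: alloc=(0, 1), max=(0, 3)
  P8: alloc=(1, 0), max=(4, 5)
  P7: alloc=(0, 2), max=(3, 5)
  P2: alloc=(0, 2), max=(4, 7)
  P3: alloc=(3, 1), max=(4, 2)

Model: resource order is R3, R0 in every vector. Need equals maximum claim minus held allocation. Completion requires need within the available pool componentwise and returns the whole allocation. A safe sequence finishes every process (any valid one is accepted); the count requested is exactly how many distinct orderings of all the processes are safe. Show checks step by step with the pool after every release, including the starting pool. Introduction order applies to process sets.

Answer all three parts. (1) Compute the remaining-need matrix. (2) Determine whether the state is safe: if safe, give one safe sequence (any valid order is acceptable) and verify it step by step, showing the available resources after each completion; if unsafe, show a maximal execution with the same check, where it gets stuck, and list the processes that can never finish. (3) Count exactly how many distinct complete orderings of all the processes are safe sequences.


(1) Remaining need (order R3, R0):
  P4: (0, 2)
  P8: (3, 5)
  P7: (3, 3)
  P2: (4, 5)
  P3: (1, 1)
(2) SAFE. One safe sequence: P4, P3, P7, P2, P8.
Key observation: P4 marks the first exact bind of the order: its need (0, 2) fits the free (2, 2) with zero slack on a requested resource.
Walking it through:
  pool = (2, 2)
  P4: need (0, 2) fits (2, 2); releases (0, 1), pool now (2, 3)
  P3: need (1, 1) fits (2, 3); releases (3, 1), pool now (5, 4)
  P7: need (3, 3) fits (5, 4); releases (0, 2), pool now (5, 6)
  P2: need (4, 5) fits (5, 6); releases (0, 2), pool now (5, 8)
  P8: need (3, 5) fits (5, 8); releases (1, 0), pool now (6, 8)
(3) Precisely 10 of the possible complete orderings are safe sequences.


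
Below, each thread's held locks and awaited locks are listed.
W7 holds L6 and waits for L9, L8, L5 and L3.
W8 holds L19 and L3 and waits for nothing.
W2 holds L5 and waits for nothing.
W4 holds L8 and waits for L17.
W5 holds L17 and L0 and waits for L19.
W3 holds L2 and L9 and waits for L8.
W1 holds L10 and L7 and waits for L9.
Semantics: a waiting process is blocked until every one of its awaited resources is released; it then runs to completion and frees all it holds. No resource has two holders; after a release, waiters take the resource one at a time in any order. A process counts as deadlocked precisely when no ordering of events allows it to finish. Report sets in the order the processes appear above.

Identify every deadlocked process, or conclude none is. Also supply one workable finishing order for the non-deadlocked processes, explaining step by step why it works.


Nothing here is deadlocked.
Key observation: no waiting chain loops back on itself — every chain ends at a process that waits on nothing, so everyone eventually runs.
The rest can finish in the order W8, W5, W2, W4, W3, W1, W7.
Step-by-step check:
  W8: no waits; runs immediately, freeing L19 and L3
  W5: everything it awaited (L19) is free; runs, freeing L17 and L0
  W2: no waits; runs immediately, freeing L5
  W4: everything it awaited (L17) is free; runs, freeing L8
  W3: everything it awaited (L8) is free; runs, freeing L2 and L9
  W1: everything it awaited (L9) is free; runs, freeing L10 and L7
  W7: everything it awaited (L9, L8, L5 and L3) is free; runs, freeing L6


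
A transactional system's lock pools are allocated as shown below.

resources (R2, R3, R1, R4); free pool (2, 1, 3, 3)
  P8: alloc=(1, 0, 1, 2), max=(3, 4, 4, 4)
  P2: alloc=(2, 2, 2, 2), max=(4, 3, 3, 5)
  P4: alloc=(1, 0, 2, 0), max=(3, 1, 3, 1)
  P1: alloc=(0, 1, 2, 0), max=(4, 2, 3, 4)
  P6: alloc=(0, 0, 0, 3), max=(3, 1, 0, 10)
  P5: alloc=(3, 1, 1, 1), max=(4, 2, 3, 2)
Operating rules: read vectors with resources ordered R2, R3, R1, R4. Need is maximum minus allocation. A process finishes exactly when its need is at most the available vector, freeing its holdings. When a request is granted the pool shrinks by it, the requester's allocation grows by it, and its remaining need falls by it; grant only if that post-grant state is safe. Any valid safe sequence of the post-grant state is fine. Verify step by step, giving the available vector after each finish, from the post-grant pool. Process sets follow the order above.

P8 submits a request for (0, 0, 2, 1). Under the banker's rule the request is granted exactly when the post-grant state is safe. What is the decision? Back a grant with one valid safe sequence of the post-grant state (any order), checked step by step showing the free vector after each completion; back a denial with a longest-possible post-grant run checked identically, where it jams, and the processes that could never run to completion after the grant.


GRANT — the state after the grant stays safe, e.g. via P4, P5, P2, P1, P8, P6.
Key observation: even at the reduced pool (2, 1, 1, 2), P4 fits immediately, so safety survives the grant.
Step-by-step check of the post-grant state:
  pool = (2, 1, 1, 2)
  P4: need (2, 1, 1, 1) fits (2, 1, 1, 2); releases (1, 0, 2, 0), pool now (3, 1, 3, 2)
  P5: need (1, 1, 2, 1) fits (3, 1, 3, 2); releases (3, 1, 1, 1), pool now (6, 2, 4, 3)
  P2: need (2, 1, 1, 3) fits (6, 2, 4, 3); releases (2, 2, 2, 2), pool now (8, 4, 6, 5)
  P1: need (4, 1, 1, 4) fits (8, 4, 6, 5); releases (0, 1, 2, 0), pool now (8, 5, 8, 5)
  P8: need (2, 4, 1, 1) fits (8, 5, 8, 5); releases (1, 0, 3, 3), pool now (9, 5, 11, 8)
  P6: need (3, 1, 0, 7) fits (9, 5, 11, 8); releases (0, 0, 0, 3), pool now (9, 5, 11, 11)


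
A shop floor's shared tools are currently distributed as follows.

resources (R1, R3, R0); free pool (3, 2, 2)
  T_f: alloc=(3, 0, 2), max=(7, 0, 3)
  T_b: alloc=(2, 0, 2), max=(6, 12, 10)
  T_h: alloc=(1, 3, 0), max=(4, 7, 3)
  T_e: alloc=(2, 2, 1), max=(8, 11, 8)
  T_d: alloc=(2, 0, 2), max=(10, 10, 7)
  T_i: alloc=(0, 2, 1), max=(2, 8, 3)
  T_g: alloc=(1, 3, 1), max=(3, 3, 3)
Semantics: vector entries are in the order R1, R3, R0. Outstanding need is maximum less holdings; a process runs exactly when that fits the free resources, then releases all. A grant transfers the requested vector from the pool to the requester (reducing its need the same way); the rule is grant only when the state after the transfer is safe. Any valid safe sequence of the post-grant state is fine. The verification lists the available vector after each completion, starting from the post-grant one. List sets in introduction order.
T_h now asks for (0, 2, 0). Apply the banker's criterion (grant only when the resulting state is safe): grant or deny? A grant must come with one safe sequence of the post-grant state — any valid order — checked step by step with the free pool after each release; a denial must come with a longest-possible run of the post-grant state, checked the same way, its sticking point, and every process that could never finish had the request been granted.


GRANT — the state after the grant stays safe, e.g. via T_g, T_f, T_h, T_i, T_d, T_e, T_b.
Key observation: (3, 0, 2) free after granting still covers T_g first, and each release covers the next.
Verifying the post-grant state step by step:
  pool = (3, 0, 2)
  run T_g (needs (2, 0, 2), free (3, 0, 2)); after release of (1, 3, 1) the pool is (4, 3, 3)
  run T_f (needs (4, 0, 1), free (4, 3, 3)); after release of (3, 0, 2) the pool is (7, 3, 5)
  run T_h (needs (3, 2, 3), free (7, 3, 5)); after release of (1, 5, 0) the pool is (8, 8, 5)
  run T_i (needs (2, 6, 2), free (8, 8, 5)); after release of (0, 2, 1) the pool is (8, 10, 6)
  run T_d (needs (8, 10, 5), free (8, 10, 6)); after release of (2, 0, 2) the pool is (10, 10, 8)
  run T_e (needs (6, 9, 7), free (10, 10, 8)); after release of (2, 2, 1) the pool is (12, 12, 9)
  run T_b (needs (4, 12, 8), free (12, 12, 9)); after release of (2, 0, 2) the pool is (14, 12, 11)


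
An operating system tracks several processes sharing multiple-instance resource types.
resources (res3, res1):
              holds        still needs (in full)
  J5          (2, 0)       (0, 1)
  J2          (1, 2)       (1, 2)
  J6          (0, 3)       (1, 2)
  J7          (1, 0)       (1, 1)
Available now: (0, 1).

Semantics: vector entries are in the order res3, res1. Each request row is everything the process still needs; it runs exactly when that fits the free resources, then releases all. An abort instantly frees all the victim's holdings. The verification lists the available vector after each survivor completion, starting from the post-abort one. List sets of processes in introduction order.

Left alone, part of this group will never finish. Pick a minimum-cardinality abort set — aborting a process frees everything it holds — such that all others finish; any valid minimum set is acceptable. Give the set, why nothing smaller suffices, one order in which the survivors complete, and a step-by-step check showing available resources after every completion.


Minimum abort set: J6.
Key observation: before aborting J6, J2 was permanently blocked — no order could ever run it; afterwards it completes at step 2.
No smaller set exists: with zero aborts the deadlock remains.
Survivors finish in the order: J5, J2, J7. Verifying each step (pool after the aborts first):
  pool = (0, 4)
  J5: need (0, 1) fits (0, 4); releases (2, 0), pool now (2, 4)
  J2: need (1, 2) fits (2, 4); releases (1, 2), pool now (3, 6)
  J7: need (1, 1) fits (3, 6); releases (1, 0), pool now (4, 6)


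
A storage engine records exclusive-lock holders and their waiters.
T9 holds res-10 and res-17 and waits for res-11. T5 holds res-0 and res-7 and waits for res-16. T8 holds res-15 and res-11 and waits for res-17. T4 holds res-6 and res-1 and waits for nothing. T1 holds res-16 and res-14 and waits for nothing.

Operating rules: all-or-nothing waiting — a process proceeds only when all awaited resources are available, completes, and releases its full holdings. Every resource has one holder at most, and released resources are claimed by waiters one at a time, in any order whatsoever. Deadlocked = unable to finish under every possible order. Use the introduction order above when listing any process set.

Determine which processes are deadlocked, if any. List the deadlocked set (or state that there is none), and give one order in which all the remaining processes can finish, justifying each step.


The deadlocked set is T9 and T8.
Key observation: the knot is the closed ring of waits T9 -> T8 -> T9; no other process is dragged down with it.
One completion order for the rest: T1, T5, T4.
Step-by-step check:
  run T1 (it waits on nothing); releases res-16 and res-14
  run T5 (all its waits — res-16 — are resolved); releases res-0 and res-7
  run T4 (it waits on nothing); releases res-6 and res-1


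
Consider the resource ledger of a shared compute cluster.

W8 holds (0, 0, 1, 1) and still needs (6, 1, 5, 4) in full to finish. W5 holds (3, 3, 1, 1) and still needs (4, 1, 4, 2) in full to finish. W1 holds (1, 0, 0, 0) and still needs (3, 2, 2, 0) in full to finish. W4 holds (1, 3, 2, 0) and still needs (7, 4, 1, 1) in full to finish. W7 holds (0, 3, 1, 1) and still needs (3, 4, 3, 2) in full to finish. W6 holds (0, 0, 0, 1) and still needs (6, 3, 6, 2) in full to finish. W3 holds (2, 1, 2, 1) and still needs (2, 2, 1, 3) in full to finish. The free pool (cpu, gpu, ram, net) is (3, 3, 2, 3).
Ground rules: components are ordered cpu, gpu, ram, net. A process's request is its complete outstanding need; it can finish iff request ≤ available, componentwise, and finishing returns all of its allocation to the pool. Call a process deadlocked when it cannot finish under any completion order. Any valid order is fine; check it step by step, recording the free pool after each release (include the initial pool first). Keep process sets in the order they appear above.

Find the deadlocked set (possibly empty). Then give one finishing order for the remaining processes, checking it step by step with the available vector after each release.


No process is deadlocked.
Key observation: there is always a runnable process — W1 first — so the state unwinds completely.
The rest can finish in the order W1, W3, W7, W5, W6, W4, W8. Verifying each step:
  pool = (3, 3, 2, 3)
  run W1 (needs (3, 2, 2, 0), free (3, 3, 2, 3)); after release of (1, 0, 0, 0) the pool is (4, 3, 2, 3)
  run W3 (needs (2, 2, 1, 3), free (4, 3, 2, 3)); after release of (2, 1, 2, 1) the pool is (6, 4, 4, 4)
  run W7 (needs (3, 4, 3, 2), free (6, 4, 4, 4)); after release of (0, 3, 1, 1) the pool is (6, 7, 5, 5)
  run W5 (needs (4, 1, 4, 2), free (6, 7, 5, 5)); after release of (3, 3, 1, 1) the pool is (9, 10, 6, 6)
  run W6 (needs (6, 3, 6, 2), free (9, 10, 6, 6)); after release of (0, 0, 0, 1) the pool is (9, 10, 6, 7)
  run W4 (needs (7, 4, 1, 1), free (9, 10, 6, 7)); after release of (1, 3, 2, 0) the pool is (10, 13, 8, 7)
  run W8 (needs (6, 1, 5, 4), free (10, 13, 8, 7)); after release of (0, 0, 1, 1) the pool is (10, 13, 9, 8)


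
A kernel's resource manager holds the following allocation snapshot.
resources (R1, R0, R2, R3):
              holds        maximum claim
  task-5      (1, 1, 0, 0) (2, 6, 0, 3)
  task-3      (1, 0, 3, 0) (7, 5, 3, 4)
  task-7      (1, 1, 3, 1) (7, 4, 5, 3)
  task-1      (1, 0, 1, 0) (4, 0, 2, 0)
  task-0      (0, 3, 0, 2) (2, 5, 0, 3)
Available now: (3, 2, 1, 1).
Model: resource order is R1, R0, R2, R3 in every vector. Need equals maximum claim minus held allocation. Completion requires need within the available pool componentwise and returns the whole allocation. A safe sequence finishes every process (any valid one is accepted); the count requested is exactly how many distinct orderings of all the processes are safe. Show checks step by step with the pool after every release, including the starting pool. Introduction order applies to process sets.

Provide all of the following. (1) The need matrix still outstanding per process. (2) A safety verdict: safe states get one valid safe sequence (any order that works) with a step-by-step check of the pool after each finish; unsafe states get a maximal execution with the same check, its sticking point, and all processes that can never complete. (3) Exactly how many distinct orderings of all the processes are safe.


(1) Remaining need (order R1, R0, R2, R3):
  task-5: (1, 5, 0, 3)
  task-3: (6, 5, 0, 4)
  task-7: (6, 3, 2, 2)
  task-1: (3, 0, 1, 0)
  task-0: (2, 2, 0, 1)
(2) UNSAFE — no complete ordering exists.
Key observation: task-1, task-0, task-5 can finish, but then (5, 6, 2, 3) is all there is, and the blocked group's R1 demands exceed it.
A maximal execution: task-1, task-0, task-5 — then nothing else fits. Check, step by step:
  pool = (3, 2, 1, 1)
  task-1 needs (3, 0, 1, 0) <= (3, 2, 1, 1) -> finishes; pool += (1, 0, 1, 0) = (4, 2, 2, 1)
  task-0 needs (2, 2, 0, 1) <= (4, 2, 2, 1) -> finishes; pool += (0, 3, 0, 2) = (4, 5, 2, 3)
  task-5 needs (1, 5, 0, 3) <= (4, 5, 2, 3) -> finishes; pool += (1, 1, 0, 0) = (5, 6, 2, 3)
  task-3 still needs (6, 5, 0, 4) but only (5, 6, 2, 3) is free — short on R1 and R3
  task-7 still needs (6, 3, 2, 2) but only (5, 6, 2, 3) is free — short on R1
Never able to finish: task-3 and task-7.
(3) Precisely 0 of the possible complete orderings are safe sequences.


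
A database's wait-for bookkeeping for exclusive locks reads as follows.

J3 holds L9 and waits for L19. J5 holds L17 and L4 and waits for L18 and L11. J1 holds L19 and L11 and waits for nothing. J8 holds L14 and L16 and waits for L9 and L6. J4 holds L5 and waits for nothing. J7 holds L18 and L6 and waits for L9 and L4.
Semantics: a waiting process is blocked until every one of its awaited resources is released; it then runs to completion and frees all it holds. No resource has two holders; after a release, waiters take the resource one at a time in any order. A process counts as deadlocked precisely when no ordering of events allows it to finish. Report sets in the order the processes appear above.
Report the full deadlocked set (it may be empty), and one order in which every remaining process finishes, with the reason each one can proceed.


The deadlocked set is J5, J8 and J7.
Key observation: nobody on the ring J5 -> J7 -> J5 can start until another member finishes, which never happens; J8 waits into the deadlock from upstream.
The rest can finish in the order J1, J3, J4.
Step-by-step check:
  run J1 (it waits on nothing); releases L19 and L11
  J3: everything it awaited (L19) is free; runs, freeing L9
  run J4 (it waits on nothing); releases L5


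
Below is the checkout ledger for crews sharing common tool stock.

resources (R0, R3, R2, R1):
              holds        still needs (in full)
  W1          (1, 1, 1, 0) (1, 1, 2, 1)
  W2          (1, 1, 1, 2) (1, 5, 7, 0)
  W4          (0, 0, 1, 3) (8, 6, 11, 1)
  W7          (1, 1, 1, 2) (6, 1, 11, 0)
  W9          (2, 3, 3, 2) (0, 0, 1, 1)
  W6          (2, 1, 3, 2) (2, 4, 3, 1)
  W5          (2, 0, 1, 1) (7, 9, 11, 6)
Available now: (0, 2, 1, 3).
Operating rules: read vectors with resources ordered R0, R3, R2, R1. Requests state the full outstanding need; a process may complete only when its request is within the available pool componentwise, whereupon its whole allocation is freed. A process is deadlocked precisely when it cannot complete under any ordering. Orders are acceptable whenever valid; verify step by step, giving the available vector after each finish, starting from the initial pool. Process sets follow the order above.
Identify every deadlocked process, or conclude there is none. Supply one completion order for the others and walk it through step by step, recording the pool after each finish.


Deadlocked: W4, W7 and W5.
Key observation: no order helps: past W9, W1, W6, W2, the free pool tops out at (6, 8, 9, 9), below what each blocked process needs in R2.
The rest can finish in the order W9, W1, W6, W2. Step-by-step check:
  pool = (0, 2, 1, 3)
  W9 needs (0, 0, 1, 1) <= (0, 2, 1, 3) -> finishes; pool += (2, 3, 3, 2) = (2, 5, 4, 5)
  W1 needs (1, 1, 2, 1) <= (2, 5, 4, 5) -> finishes; pool += (1, 1, 1, 0) = (3, 6, 5, 5)
  W6 needs (2, 4, 3, 1) <= (3, 6, 5, 5) -> finishes; pool += (2, 1, 3, 2) = (5, 7, 8, 7)
  W2 needs (1, 5, 7, 0) <= (5, 7, 8, 7) -> finishes; pool += (1, 1, 1, 2) = (6, 8, 9, 9)
None of the blocked processes ever fits:
  W4 cannot run: need (8, 6, 11, 1) vs free (6, 8, 9, 9) (insufficient R0 and R2)
  W7 cannot run: need (6, 1, 11, 0) vs free (6, 8, 9, 9) (insufficient R2)
  W5 cannot run: need (7, 9, 11, 6) vs free (6, 8, 9, 9) (insufficient R0, R3 and R2)


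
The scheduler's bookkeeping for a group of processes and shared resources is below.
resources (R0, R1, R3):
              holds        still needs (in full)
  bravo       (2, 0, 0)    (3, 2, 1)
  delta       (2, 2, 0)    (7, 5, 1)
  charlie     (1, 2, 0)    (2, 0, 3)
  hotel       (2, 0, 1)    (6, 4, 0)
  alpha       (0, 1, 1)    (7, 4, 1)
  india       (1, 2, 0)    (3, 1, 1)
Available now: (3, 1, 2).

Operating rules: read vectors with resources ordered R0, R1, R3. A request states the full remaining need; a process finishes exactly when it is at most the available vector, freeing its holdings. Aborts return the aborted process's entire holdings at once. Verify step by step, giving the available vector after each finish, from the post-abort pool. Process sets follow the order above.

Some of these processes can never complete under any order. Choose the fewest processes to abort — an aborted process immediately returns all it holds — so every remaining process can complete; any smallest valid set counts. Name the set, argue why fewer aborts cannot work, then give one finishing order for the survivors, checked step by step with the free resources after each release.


Abort hotel.
Key observation: aborting hotel returns (2, 0, 1), and charlie — hopeless before — runs at step 2 with the returned capacity in the pool.
Why nothing smaller works: aborting no one leaves the state deadlocked as given.
The survivors complete as india, charlie, alpha, bravo, delta. Check, step by step (starting from the post-abort pool):
  pool = (5, 1, 3)
  india needs (3, 1, 1) <= (5, 1, 3) -> finishes; pool += (1, 2, 0) = (6, 3, 3)
  charlie needs (2, 0, 3) <= (6, 3, 3) -> finishes; pool += (1, 2, 0) = (7, 5, 3)
  alpha needs (7, 4, 1) <= (7, 5, 3) -> finishes; pool += (0, 1, 1) = (7, 6, 4)
  bravo needs (3, 2, 1) <= (7, 6, 4) -> finishes; pool += (2, 0, 0) = (9, 6, 4)
  delta needs (7, 5, 1) <= (9, 6, 4) -> finishes; pool += (2, 2, 0) = (11, 8, 4)
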